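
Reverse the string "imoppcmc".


Input: imoppcmc
Reading characters right to left:
  Position 7: 'c'
  Position 6: 'm'
  Position 5: 'c'
  Position 4: 'p'
  Position 3: 'p'
  Position 2: 'o'
  Position 1: 'm'
  Position 0: 'i'
Reversed: cmcppomi

cmcppomi


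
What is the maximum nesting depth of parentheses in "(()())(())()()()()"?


Input: "(()())(())()()()()"
Tracking depth:
  Position 0 '(': depth becomes 1
  Position 1 '(': depth becomes 2
  Position 2 ')': depth becomes 1
  Position 3 '(': depth becomes 2
  Position 4 ')': depth becomes 1
  Position 5 ')': depth becomes 0
  Position 6 '(': depth becomes 1
  Position 7 '(': depth becomes 2
  Position 8 ')': depth becomes 1
  Position 9 ')': depth becomes 0
  Position 10 '(': depth becomes 1
  Position 11 ')': depth becomes 0
  Position 12 '(': depth becomes 1
  Position 13 ')': depth becomes 0
  Position 14 '(': depth becomes 1
  Position 15 ')': depth becomes 0
  Position 16 '(': depth becomes 1
  Position 17 ')': depth becomes 0
Maximum depth reached: 2

2


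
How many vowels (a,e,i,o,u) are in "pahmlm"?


Input: pahmlm
Checking each character:
  'p' at position 0: consonant
  'a' at position 1: vowel (running total: 1)
  'h' at position 2: consonant
  'm' at position 3: consonant
  'l' at position 4: consonant
  'm' at position 5: consonant
Total vowels: 1

1


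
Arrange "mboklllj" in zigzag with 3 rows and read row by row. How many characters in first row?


Zigzag "mboklllj" into 3 rows:
Placing characters:
  'm' => row 0
  'b' => row 1
  'o' => row 2
  'k' => row 1
  'l' => row 0
  'l' => row 1
  'l' => row 2
  'j' => row 1
Rows:
  Row 0: "ml"
  Row 1: "bklj"
  Row 2: "ol"
First row length: 2

2


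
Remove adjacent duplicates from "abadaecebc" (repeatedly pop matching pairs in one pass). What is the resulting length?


Input: abadaecebc
Stack-based adjacent duplicate removal:
  Read 'a': push. Stack: a
  Read 'b': push. Stack: ab
  Read 'a': push. Stack: aba
  Read 'd': push. Stack: abad
  Read 'a': push. Stack: abada
  Read 'e': push. Stack: abadae
  Read 'c': push. Stack: abadaec
  Read 'e': push. Stack: abadaece
  Read 'b': push. Stack: abadaeceb
  Read 'c': push. Stack: abadaecebc
Final stack: "abadaecebc" (length 10)

10


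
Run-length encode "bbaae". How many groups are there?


Input: bbaae
Scanning for consecutive runs:
  Group 1: 'b' x 2 (positions 0-1)
  Group 2: 'a' x 2 (positions 2-3)
  Group 3: 'e' x 1 (positions 4-4)
Total groups: 3

3


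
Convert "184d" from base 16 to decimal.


Input: "184d" in base 16
Positional expansion:
  Digit '1' (value 1) x 16^3 = 4096
  Digit '8' (value 8) x 16^2 = 2048
  Digit '4' (value 4) x 16^1 = 64
  Digit 'd' (value 13) x 16^0 = 13
Sum = 6221

6221


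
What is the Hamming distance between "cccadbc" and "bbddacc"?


Comparing "cccadbc" and "bbddacc" position by position:
  Position 0: 'c' vs 'b' => differ
  Position 1: 'c' vs 'b' => differ
  Position 2: 'c' vs 'd' => differ
  Position 3: 'a' vs 'd' => differ
  Position 4: 'd' vs 'a' => differ
  Position 5: 'b' vs 'c' => differ
  Position 6: 'c' vs 'c' => same
Total differences (Hamming distance): 6

6


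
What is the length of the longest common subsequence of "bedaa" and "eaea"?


LCS of "bedaa" and "eaea"
DP table:
           e    a    e    a
      0    0    0    0    0
  b   0    0    0    0    0
  e   0    1    1    1    1
  d   0    1    1    1    1
  a   0    1    2    2    2
  a   0    1    2    2    3
LCS length = dp[5][4] = 3

3


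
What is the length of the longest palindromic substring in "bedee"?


Input: "bedee"
Checking substrings for palindromes:
  [1:4] "ede" (len 3) => palindrome
  [3:5] "ee" (len 2) => palindrome
Longest palindromic substring: "ede" with length 3

3


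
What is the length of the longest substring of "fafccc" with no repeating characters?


Input: "fafccc"
Sliding window (track last position of each char):
  Position 0 ('f'): window [0,0] length 1 -- new best
  Position 1 ('a'): window [0,1] length 2 -- new best
  Position 2 ('f'): repeat (last at 0), move window start to 1
  Position 2 ('f'): window [1,2] length 2
  Position 3 ('c'): window [1,3] length 3 -- new best
  Position 4 ('c'): repeat (last at 3), move window start to 4
  Position 4 ('c'): window [4,4] length 1
  Position 5 ('c'): repeat (last at 4), move window start to 5
  Position 5 ('c'): window [5,5] length 1
Longest substring with no repeats: "afc" with length 3

3


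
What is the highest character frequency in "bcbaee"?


Input: bcbaee
Character counts:
  'a': 1
  'b': 2
  'c': 1
  'e': 2
Maximum frequency: 2

2


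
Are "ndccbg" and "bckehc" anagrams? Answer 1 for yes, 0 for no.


Strings: "ndccbg", "bckehc"
Sorted first:  bccdgn
Sorted second: bccehk
Differ at position 3: 'd' vs 'e' => not anagrams

0


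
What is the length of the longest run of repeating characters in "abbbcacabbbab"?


Input: "abbbcacabbbab"
Scanning for longest run:
  Position 1 ('b'): new char, reset run to 1
  Position 2 ('b'): continues run of 'b', length=2
  Position 3 ('b'): continues run of 'b', length=3
  Position 4 ('c'): new char, reset run to 1
  Position 5 ('a'): new char, reset run to 1
  Position 6 ('c'): new char, reset run to 1
  Position 7 ('a'): new char, reset run to 1
  Position 8 ('b'): new char, reset run to 1
  Position 9 ('b'): continues run of 'b', length=2
  Position 10 ('b'): continues run of 'b', length=3
  Position 11 ('a'): new char, reset run to 1
  Position 12 ('b'): new char, reset run to 1
Longest run: 'b' with length 3

3


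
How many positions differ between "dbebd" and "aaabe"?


Comparing "dbebd" and "aaabe" position by position:
  Position 0: 'd' vs 'a' => DIFFER
  Position 1: 'b' vs 'a' => DIFFER
  Position 2: 'e' vs 'a' => DIFFER
  Position 3: 'b' vs 'b' => same
  Position 4: 'd' vs 'e' => DIFFER
Positions that differ: 4

4


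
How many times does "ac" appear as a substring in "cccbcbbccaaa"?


Searching for "ac" in "cccbcbbccaaa"
Scanning each position:
  Position 0: "cc" => no
  Position 1: "cc" => no
  Position 2: "cb" => no
  Position 3: "bc" => no
  Position 4: "cb" => no
  Position 5: "bb" => no
  Position 6: "bc" => no
  Position 7: "cc" => no
  Position 8: "ca" => no
  Position 9: "aa" => no
  Position 10: "aa" => no
Total occurrences: 0

0


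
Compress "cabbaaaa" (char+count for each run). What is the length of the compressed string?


Input: cabbaaaa
Runs:
  'c' x 1 => "c1"
  'a' x 1 => "a1"
  'b' x 2 => "b2"
  'a' x 4 => "a4"
Compressed: "c1a1b2a4"
Compressed length: 8

8


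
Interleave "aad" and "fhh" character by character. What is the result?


Interleaving "aad" and "fhh":
  Position 0: 'a' from first, 'f' from second => "af"
  Position 1: 'a' from first, 'h' from second => "ah"
  Position 2: 'd' from first, 'h' from second => "dh"
Result: afahdh

afahdh


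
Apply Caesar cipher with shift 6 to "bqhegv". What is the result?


Caesar cipher: shift "bqhegv" by 6
  'b' (pos 1) + 6 = pos 7 = 'h'
  'q' (pos 16) + 6 = pos 22 = 'w'
  'h' (pos 7) + 6 = pos 13 = 'n'
  'e' (pos 4) + 6 = pos 10 = 'k'
  'g' (pos 6) + 6 = pos 12 = 'm'
  'v' (pos 21) + 6 = pos 1 = 'b'
Result: hwnkmb

hwnkmb


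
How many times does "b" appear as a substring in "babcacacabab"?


Searching for "b" in "babcacacabab"
Scanning each position:
  Position 0: "b" => MATCH
  Position 1: "a" => no
  Position 2: "b" => MATCH
  Position 3: "c" => no
  Position 4: "a" => no
  Position 5: "c" => no
  Position 6: "a" => no
  Position 7: "c" => no
  Position 8: "a" => no
  Position 9: "b" => MATCH
  Position 10: "a" => no
  Position 11: "b" => MATCH
Total occurrences: 4

4


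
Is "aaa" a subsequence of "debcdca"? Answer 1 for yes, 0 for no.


Check if "aaa" is a subsequence of "debcdca"
Greedy scan:
  Position 0 ('d'): no match needed
  Position 1 ('e'): no match needed
  Position 2 ('b'): no match needed
  Position 3 ('c'): no match needed
  Position 4 ('d'): no match needed
  Position 5 ('c'): no match needed
  Position 6 ('a'): matches sub[0] = 'a'
Only matched 1/3 characters => not a subsequence

0


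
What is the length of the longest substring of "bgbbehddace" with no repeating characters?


Input: "bgbbehddace"
Sliding window (track last position of each char):
  Position 0 ('b'): window [0,0] length 1 -- new best
  Position 1 ('g'): window [0,1] length 2 -- new best
  Position 2 ('b'): repeat (last at 0), move window start to 1
  Position 2 ('b'): window [1,2] length 2
  Position 3 ('b'): repeat (last at 2), move window start to 3
  Position 3 ('b'): window [3,3] length 1
  Position 4 ('e'): window [3,4] length 2
  Position 5 ('h'): window [3,5] length 3 -- new best
  Position 6 ('d'): window [3,6] length 4 -- new best
  Position 7 ('d'): repeat (last at 6), move window start to 7
  Position 7 ('d'): window [7,7] length 1
  Position 8 ('a'): window [7,8] length 2
  Position 9 ('c'): window [7,9] length 3
  Position 10 ('e'): window [7,10] length 4
Longest substring with no repeats: "behd" with length 4

4


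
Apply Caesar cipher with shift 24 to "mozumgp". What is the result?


Caesar cipher: shift "mozumgp" by 24
  'm' (pos 12) + 24 = pos 10 = 'k'
  'o' (pos 14) + 24 = pos 12 = 'm'
  'z' (pos 25) + 24 = pos 23 = 'x'
  'u' (pos 20) + 24 = pos 18 = 's'
  'm' (pos 12) + 24 = pos 10 = 'k'
  'g' (pos 6) + 24 = pos 4 = 'e'
  'p' (pos 15) + 24 = pos 13 = 'n'
Result: kmxsken

kmxsken


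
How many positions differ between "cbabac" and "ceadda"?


Comparing "cbabac" and "ceadda" position by position:
  Position 0: 'c' vs 'c' => same
  Position 1: 'b' vs 'e' => DIFFER
  Position 2: 'a' vs 'a' => same
  Position 3: 'b' vs 'd' => DIFFER
  Position 4: 'a' vs 'd' => DIFFER
  Position 5: 'c' vs 'a' => DIFFER
Positions that differ: 4

4


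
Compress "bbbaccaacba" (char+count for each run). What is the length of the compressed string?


Input: bbbaccaacba
Runs:
  'b' x 3 => "b3"
  'a' x 1 => "a1"
  'c' x 2 => "c2"
  'a' x 2 => "a2"
  'c' x 1 => "c1"
  'b' x 1 => "b1"
  'a' x 1 => "a1"
Compressed: "b3a1c2a2c1b1a1"
Compressed length: 14

14


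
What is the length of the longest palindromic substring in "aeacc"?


Input: "aeacc"
Checking substrings for palindromes:
  [0:3] "aea" (len 3) => palindrome
  [3:5] "cc" (len 2) => palindrome
Longest palindromic substring: "aea" with length 3

3


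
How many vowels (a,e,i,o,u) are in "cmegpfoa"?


Input: cmegpfoa
Checking each character:
  'c' at position 0: consonant
  'm' at position 1: consonant
  'e' at position 2: vowel (running total: 1)
  'g' at position 3: consonant
  'p' at position 4: consonant
  'f' at position 5: consonant
  'o' at position 6: vowel (running total: 2)
  'a' at position 7: vowel (running total: 3)
Total vowels: 3

3


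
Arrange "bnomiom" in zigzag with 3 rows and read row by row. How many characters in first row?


Zigzag "bnomiom" into 3 rows:
Placing characters:
  'b' => row 0
  'n' => row 1
  'o' => row 2
  'm' => row 1
  'i' => row 0
  'o' => row 1
  'm' => row 2
Rows:
  Row 0: "bi"
  Row 1: "nmo"
  Row 2: "om"
First row length: 2

2


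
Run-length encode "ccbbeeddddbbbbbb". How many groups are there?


Input: ccbbeeddddbbbbbb
Scanning for consecutive runs:
  Group 1: 'c' x 2 (positions 0-1)
  Group 2: 'b' x 2 (positions 2-3)
  Group 3: 'e' x 2 (positions 4-5)
  Group 4: 'd' x 4 (positions 6-9)
  Group 5: 'b' x 6 (positions 10-15)
Total groups: 5

5


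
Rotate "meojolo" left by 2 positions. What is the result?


Input: "meojolo", rotate left by 2
First 2 characters: "me"
Remaining characters: "ojolo"
Concatenate remaining + first: "ojolo" + "me" = "ojolome"

ojolome


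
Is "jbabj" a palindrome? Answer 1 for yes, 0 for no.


Input: jbabj
Reversed: jbabj
  Compare pos 0 ('j') with pos 4 ('j'): match
  Compare pos 1 ('b') with pos 3 ('b'): match
Result: palindrome

1


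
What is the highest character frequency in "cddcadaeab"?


Input: cddcadaeab
Character counts:
  'a': 3
  'b': 1
  'c': 2
  'd': 3
  'e': 1
Maximum frequency: 3

3


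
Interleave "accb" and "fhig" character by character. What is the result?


Interleaving "accb" and "fhig":
  Position 0: 'a' from first, 'f' from second => "af"
  Position 1: 'c' from first, 'h' from second => "ch"
  Position 2: 'c' from first, 'i' from second => "ci"
  Position 3: 'b' from first, 'g' from second => "bg"
Result: afchcibg

afchcibg


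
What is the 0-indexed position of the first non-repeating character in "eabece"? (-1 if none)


Input: eabece
Character frequencies:
  'a': 1
  'b': 1
  'c': 1
  'e': 3
Scanning left to right for freq == 1:
  Position 0 ('e'): freq=3, skip
  Position 1 ('a'): unique! => answer = 1

1


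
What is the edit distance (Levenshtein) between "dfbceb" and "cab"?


Computing edit distance: "dfbceb" -> "cab"
DP table:
           c    a    b
      0    1    2    3
  d   1    1    2    3
  f   2    2    2    3
  b   3    3    3    2
  c   4    3    4    3
  e   5    4    4    4
  b   6    5    5    4
Edit distance = dp[6][3] = 4

4


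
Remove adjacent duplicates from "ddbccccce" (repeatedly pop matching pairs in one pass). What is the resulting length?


Input: ddbccccce
Stack-based adjacent duplicate removal:
  Read 'd': push. Stack: d
  Read 'd': matches stack top 'd' => pop. Stack: (empty)
  Read 'b': push. Stack: b
  Read 'c': push. Stack: bc
  Read 'c': matches stack top 'c' => pop. Stack: b
  Read 'c': push. Stack: bc
  Read 'c': matches stack top 'c' => pop. Stack: b
  Read 'c': push. Stack: bc
  Read 'e': push. Stack: bce
Final stack: "bce" (length 3)

3


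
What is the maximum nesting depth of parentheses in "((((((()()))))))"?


Input: "((((((()()))))))"
Tracking depth:
  Position 0 '(': depth becomes 1
  Position 1 '(': depth becomes 2
  Position 2 '(': depth becomes 3
  Position 3 '(': depth becomes 4
  Position 4 '(': depth becomes 5
  Position 5 '(': depth becomes 6
  Position 6 '(': depth becomes 7
  Position 7 ')': depth becomes 6
  Position 8 '(': depth becomes 7
  Position 9 ')': depth becomes 6
  Position 10 ')': depth becomes 5
  Position 11 ')': depth becomes 4
  Position 12 ')': depth becomes 3
  Position 13 ')': depth becomes 2
  Position 14 ')': depth becomes 1
  Position 15 ')': depth becomes 0
Maximum depth reached: 7

7


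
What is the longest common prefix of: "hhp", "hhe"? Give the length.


Words: hhp, hhe
  Position 0: all 'h' => match
  Position 1: all 'h' => match
  Position 2: ('p', 'e') => mismatch, stop
LCP = "hh" (length 2)

2


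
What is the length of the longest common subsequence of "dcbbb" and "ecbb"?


LCS of "dcbbb" and "ecbb"
DP table:
           e    c    b    b
      0    0    0    0    0
  d   0    0    0    0    0
  c   0    0    1    1    1
  b   0    0    1    2    2
  b   0    0    1    2    3
  b   0    0    1    2    3
LCS length = dp[5][4] = 3

3


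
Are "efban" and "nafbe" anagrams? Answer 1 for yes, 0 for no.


Strings: "efban", "nafbe"
Sorted first:  abefn
Sorted second: abefn
Sorted forms match => anagrams

1


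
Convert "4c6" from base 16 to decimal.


Input: "4c6" in base 16
Positional expansion:
  Digit '4' (value 4) x 16^2 = 1024
  Digit 'c' (value 12) x 16^1 = 192
  Digit '6' (value 6) x 16^0 = 6
Sum = 1222

1222


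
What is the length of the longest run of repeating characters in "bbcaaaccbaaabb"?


Input: "bbcaaaccbaaabb"
Scanning for longest run:
  Position 1 ('b'): continues run of 'b', length=2
  Position 2 ('c'): new char, reset run to 1
  Position 3 ('a'): new char, reset run to 1
  Position 4 ('a'): continues run of 'a', length=2
  Position 5 ('a'): continues run of 'a', length=3
  Position 6 ('c'): new char, reset run to 1
  Position 7 ('c'): continues run of 'c', length=2
  Position 8 ('b'): new char, reset run to 1
  Position 9 ('a'): new char, reset run to 1
  Position 10 ('a'): continues run of 'a', length=2
  Position 11 ('a'): continues run of 'a', length=3
  Position 12 ('b'): new char, reset run to 1
  Position 13 ('b'): continues run of 'b', length=2
Longest run: 'a' with length 3

3


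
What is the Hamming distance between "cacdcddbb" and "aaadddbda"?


Comparing "cacdcddbb" and "aaadddbda" position by position:
  Position 0: 'c' vs 'a' => differ
  Position 1: 'a' vs 'a' => same
  Position 2: 'c' vs 'a' => differ
  Position 3: 'd' vs 'd' => same
  Position 4: 'c' vs 'd' => differ
  Position 5: 'd' vs 'd' => same
  Position 6: 'd' vs 'b' => differ
  Position 7: 'b' vs 'd' => differ
  Position 8: 'b' vs 'a' => differ
Total differences (Hamming distance): 6

6


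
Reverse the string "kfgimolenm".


Input: kfgimolenm
Reading characters right to left:
  Position 9: 'm'
  Position 8: 'n'
  Position 7: 'e'
  Position 6: 'l'
  Position 5: 'o'
  Position 4: 'm'
  Position 3: 'i'
  Position 2: 'g'
  Position 1: 'f'
  Position 0: 'k'
Reversed: mnelomigfk

mnelomigfk


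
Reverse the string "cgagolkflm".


Input: cgagolkflm
Reading characters right to left:
  Position 9: 'm'
  Position 8: 'l'
  Position 7: 'f'
  Position 6: 'k'
  Position 5: 'l'
  Position 4: 'o'
  Position 3: 'g'
  Position 2: 'a'
  Position 1: 'g'
  Position 0: 'c'
Reversed: mlfklogagc

mlfklogagc


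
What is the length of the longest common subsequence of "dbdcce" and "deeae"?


LCS of "dbdcce" and "deeae"
DP table:
           d    e    e    a    e
      0    0    0    0    0    0
  d   0    1    1    1    1    1
  b   0    1    1    1    1    1
  d   0    1    1    1    1    1
  c   0    1    1    1    1    1
  c   0    1    1    1    1    1
  e   0    1    2    2    2    2
LCS length = dp[6][5] = 2

2


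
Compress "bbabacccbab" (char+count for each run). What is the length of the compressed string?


Input: bbabacccbab
Runs:
  'b' x 2 => "b2"
  'a' x 1 => "a1"
  'b' x 1 => "b1"
  'a' x 1 => "a1"
  'c' x 3 => "c3"
  'b' x 1 => "b1"
  'a' x 1 => "a1"
  'b' x 1 => "b1"
Compressed: "b2a1b1a1c3b1a1b1"
Compressed length: 16

16


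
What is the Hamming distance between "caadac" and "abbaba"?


Comparing "caadac" and "abbaba" position by position:
  Position 0: 'c' vs 'a' => differ
  Position 1: 'a' vs 'b' => differ
  Position 2: 'a' vs 'b' => differ
  Position 3: 'd' vs 'a' => differ
  Position 4: 'a' vs 'b' => differ
  Position 5: 'c' vs 'a' => differ
Total differences (Hamming distance): 6

6


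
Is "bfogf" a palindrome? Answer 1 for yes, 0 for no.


Input: bfogf
Reversed: fgofb
  Compare pos 0 ('b') with pos 4 ('f'): MISMATCH
  Compare pos 1 ('f') with pos 3 ('g'): MISMATCH
Result: not a palindrome

0


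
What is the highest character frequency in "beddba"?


Input: beddba
Character counts:
  'a': 1
  'b': 2
  'd': 2
  'e': 1
Maximum frequency: 2

2


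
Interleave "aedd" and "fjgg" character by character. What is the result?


Interleaving "aedd" and "fjgg":
  Position 0: 'a' from first, 'f' from second => "af"
  Position 1: 'e' from first, 'j' from second => "ej"
  Position 2: 'd' from first, 'g' from second => "dg"
  Position 3: 'd' from first, 'g' from second => "dg"
Result: afejdgdg

afejdgdg


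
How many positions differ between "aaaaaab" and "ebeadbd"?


Comparing "aaaaaab" and "ebeadbd" position by position:
  Position 0: 'a' vs 'e' => DIFFER
  Position 1: 'a' vs 'b' => DIFFER
  Position 2: 'a' vs 'e' => DIFFER
  Position 3: 'a' vs 'a' => same
  Position 4: 'a' vs 'd' => DIFFER
  Position 5: 'a' vs 'b' => DIFFER
  Position 6: 'b' vs 'd' => DIFFER
Positions that differ: 6

6


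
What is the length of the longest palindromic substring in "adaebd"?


Input: "adaebd"
Checking substrings for palindromes:
  [0:3] "ada" (len 3) => palindrome
Longest palindromic substring: "ada" with length 3

3


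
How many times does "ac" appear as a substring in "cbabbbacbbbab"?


Searching for "ac" in "cbabbbacbbbab"
Scanning each position:
  Position 0: "cb" => no
  Position 1: "ba" => no
  Position 2: "ab" => no
  Position 3: "bb" => no
  Position 4: "bb" => no
  Position 5: "ba" => no
  Position 6: "ac" => MATCH
  Position 7: "cb" => no
  Position 8: "bb" => no
  Position 9: "bb" => no
  Position 10: "ba" => no
  Position 11: "ab" => no
Total occurrences: 1

1


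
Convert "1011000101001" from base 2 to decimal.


Input: "1011000101001" in base 2
Positional expansion:
  Digit '1' (value 1) x 2^12 = 4096
  Digit '0' (value 0) x 2^11 = 0
  Digit '1' (value 1) x 2^10 = 1024
  Digit '1' (value 1) x 2^9 = 512
  Digit '0' (value 0) x 2^8 = 0
  Digit '0' (value 0) x 2^7 = 0
  Digit '0' (value 0) x 2^6 = 0
  Digit '1' (value 1) x 2^5 = 32
  Digit '0' (value 0) x 2^4 = 0
  Digit '1' (value 1) x 2^3 = 8
  Digit '0' (value 0) x 2^2 = 0
  Digit '0' (value 0) x 2^1 = 0
  Digit '1' (value 1) x 2^0 = 1
Sum = 5673

5673


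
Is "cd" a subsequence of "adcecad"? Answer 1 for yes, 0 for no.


Check if "cd" is a subsequence of "adcecad"
Greedy scan:
  Position 0 ('a'): no match needed
  Position 1 ('d'): no match needed
  Position 2 ('c'): matches sub[0] = 'c'
  Position 3 ('e'): no match needed
  Position 4 ('c'): no match needed
  Position 5 ('a'): no match needed
  Position 6 ('d'): matches sub[1] = 'd'
All 2 characters matched => is a subsequence

1


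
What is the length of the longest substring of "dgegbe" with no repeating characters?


Input: "dgegbe"
Sliding window (track last position of each char):
  Position 0 ('d'): window [0,0] length 1 -- new best
  Position 1 ('g'): window [0,1] length 2 -- new best
  Position 2 ('e'): window [0,2] length 3 -- new best
  Position 3 ('g'): repeat (last at 1), move window start to 2
  Position 3 ('g'): window [2,3] length 2
  Position 4 ('b'): window [2,4] length 3
  Position 5 ('e'): repeat (last at 2), move window start to 3
  Position 5 ('e'): window [3,5] length 3
Longest substring with no repeats: "dge" with length 3

3


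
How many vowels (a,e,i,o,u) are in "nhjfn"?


Input: nhjfn
Checking each character:
  'n' at position 0: consonant
  'h' at position 1: consonant
  'j' at position 2: consonant
  'f' at position 3: consonant
  'n' at position 4: consonant
Total vowels: 0

0


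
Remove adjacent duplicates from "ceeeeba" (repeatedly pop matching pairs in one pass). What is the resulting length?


Input: ceeeeba
Stack-based adjacent duplicate removal:
  Read 'c': push. Stack: c
  Read 'e': push. Stack: ce
  Read 'e': matches stack top 'e' => pop. Stack: c
  Read 'e': push. Stack: ce
  Read 'e': matches stack top 'e' => pop. Stack: c
  Read 'b': push. Stack: cb
  Read 'a': push. Stack: cba
Final stack: "cba" (length 3)

3


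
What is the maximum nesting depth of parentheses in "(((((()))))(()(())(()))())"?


Input: "(((((()))))(()(())(()))())"
Tracking depth:
  Position 0 '(': depth becomes 1
  Position 1 '(': depth becomes 2
  Position 2 '(': depth becomes 3
  Position 3 '(': depth becomes 4
  Position 4 '(': depth becomes 5
  Position 5 '(': depth becomes 6
  Position 6 ')': depth becomes 5
  Position 7 ')': depth becomes 4
  Position 8 ')': depth becomes 3
  Position 9 ')': depth becomes 2
  Position 10 ')': depth becomes 1
  Position 11 '(': depth becomes 2
  Position 12 '(': depth becomes 3
  Position 13 ')': depth becomes 2
  Position 14 '(': depth becomes 3
  Position 15 '(': depth becomes 4
  Position 16 ')': depth becomes 3
  Position 17 ')': depth becomes 2
  Position 18 '(': depth becomes 3
  Position 19 '(': depth becomes 4
  Position 20 ')': depth becomes 3
  Position 21 ')': depth becomes 2
  Position 22 ')': depth becomes 1
  Position 23 '(': depth becomes 2
  Position 24 ')': depth becomes 1
  Position 25 ')': depth becomes 0
Maximum depth reached: 6

6


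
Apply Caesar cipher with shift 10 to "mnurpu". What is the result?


Caesar cipher: shift "mnurpu" by 10
  'm' (pos 12) + 10 = pos 22 = 'w'
  'n' (pos 13) + 10 = pos 23 = 'x'
  'u' (pos 20) + 10 = pos 4 = 'e'
  'r' (pos 17) + 10 = pos 1 = 'b'
  'p' (pos 15) + 10 = pos 25 = 'z'
  'u' (pos 20) + 10 = pos 4 = 'e'
Result: wxebze

wxebze


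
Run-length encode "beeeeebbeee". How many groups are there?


Input: beeeeebbeee
Scanning for consecutive runs:
  Group 1: 'b' x 1 (positions 0-0)
  Group 2: 'e' x 5 (positions 1-5)
  Group 3: 'b' x 2 (positions 6-7)
  Group 4: 'e' x 3 (positions 8-10)
Total groups: 4

4


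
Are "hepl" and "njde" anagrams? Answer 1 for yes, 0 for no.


Strings: "hepl", "njde"
Sorted first:  ehlp
Sorted second: dejn
Differ at position 0: 'e' vs 'd' => not anagrams

0


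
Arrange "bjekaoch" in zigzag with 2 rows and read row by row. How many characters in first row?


Zigzag "bjekaoch" into 2 rows:
Placing characters:
  'b' => row 0
  'j' => row 1
  'e' => row 0
  'k' => row 1
  'a' => row 0
  'o' => row 1
  'c' => row 0
  'h' => row 1
Rows:
  Row 0: "beac"
  Row 1: "jkoh"
First row length: 4

4


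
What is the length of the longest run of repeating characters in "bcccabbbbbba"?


Input: "bcccabbbbbba"
Scanning for longest run:
  Position 1 ('c'): new char, reset run to 1
  Position 2 ('c'): continues run of 'c', length=2
  Position 3 ('c'): continues run of 'c', length=3
  Position 4 ('a'): new char, reset run to 1
  Position 5 ('b'): new char, reset run to 1
  Position 6 ('b'): continues run of 'b', length=2
  Position 7 ('b'): continues run of 'b', length=3
  Position 8 ('b'): continues run of 'b', length=4
  Position 9 ('b'): continues run of 'b', length=5
  Position 10 ('b'): continues run of 'b', length=6
  Position 11 ('a'): new char, reset run to 1
Longest run: 'b' with length 6

6


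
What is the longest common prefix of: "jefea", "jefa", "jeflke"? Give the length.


Words: jefea, jefa, jeflke
  Position 0: all 'j' => match
  Position 1: all 'e' => match
  Position 2: all 'f' => match
  Position 3: ('e', 'a', 'l') => mismatch, stop
LCP = "jef" (length 3)

3


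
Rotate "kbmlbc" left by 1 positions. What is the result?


Input: "kbmlbc", rotate left by 1
First 1 characters: "k"
Remaining characters: "bmlbc"
Concatenate remaining + first: "bmlbc" + "k" = "bmlbck"

bmlbck


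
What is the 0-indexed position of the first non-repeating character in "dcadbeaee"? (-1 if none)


Input: dcadbeaee
Character frequencies:
  'a': 2
  'b': 1
  'c': 1
  'd': 2
  'e': 3
Scanning left to right for freq == 1:
  Position 0 ('d'): freq=2, skip
  Position 1 ('c'): unique! => answer = 1

1


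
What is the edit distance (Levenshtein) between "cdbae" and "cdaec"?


Computing edit distance: "cdbae" -> "cdaec"
DP table:
           c    d    a    e    c
      0    1    2    3    4    5
  c   1    0    1    2    3    4
  d   2    1    0    1    2    3
  b   3    2    1    1    2    3
  a   4    3    2    1    2    3
  e   5    4    3    2    1    2
Edit distance = dp[5][5] = 2

2


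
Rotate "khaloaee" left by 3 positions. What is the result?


Input: "khaloaee", rotate left by 3
First 3 characters: "kha"
Remaining characters: "loaee"
Concatenate remaining + first: "loaee" + "kha" = "loaeekha"

loaeekha


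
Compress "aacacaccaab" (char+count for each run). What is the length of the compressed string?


Input: aacacaccaab
Runs:
  'a' x 2 => "a2"
  'c' x 1 => "c1"
  'a' x 1 => "a1"
  'c' x 1 => "c1"
  'a' x 1 => "a1"
  'c' x 2 => "c2"
  'a' x 2 => "a2"
  'b' x 1 => "b1"
Compressed: "a2c1a1c1a1c2a2b1"
Compressed length: 16

16


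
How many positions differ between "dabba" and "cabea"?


Comparing "dabba" and "cabea" position by position:
  Position 0: 'd' vs 'c' => DIFFER
  Position 1: 'a' vs 'a' => same
  Position 2: 'b' vs 'b' => same
  Position 3: 'b' vs 'e' => DIFFER
  Position 4: 'a' vs 'a' => same
Positions that differ: 2

2


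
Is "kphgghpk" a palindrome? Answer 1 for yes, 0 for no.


Input: kphgghpk
Reversed: kphgghpk
  Compare pos 0 ('k') with pos 7 ('k'): match
  Compare pos 1 ('p') with pos 6 ('p'): match
  Compare pos 2 ('h') with pos 5 ('h'): match
  Compare pos 3 ('g') with pos 4 ('g'): match
Result: palindrome

1


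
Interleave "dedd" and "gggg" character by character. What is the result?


Interleaving "dedd" and "gggg":
  Position 0: 'd' from first, 'g' from second => "dg"
  Position 1: 'e' from first, 'g' from second => "eg"
  Position 2: 'd' from first, 'g' from second => "dg"
  Position 3: 'd' from first, 'g' from second => "dg"
Result: dgegdgdg

dgegdgdg


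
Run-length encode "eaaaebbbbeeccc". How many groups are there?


Input: eaaaebbbbeeccc
Scanning for consecutive runs:
  Group 1: 'e' x 1 (positions 0-0)
  Group 2: 'a' x 3 (positions 1-3)
  Group 3: 'e' x 1 (positions 4-4)
  Group 4: 'b' x 4 (positions 5-8)
  Group 5: 'e' x 2 (positions 9-10)
  Group 6: 'c' x 3 (positions 11-13)
Total groups: 6

6


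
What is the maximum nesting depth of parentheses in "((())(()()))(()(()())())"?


Input: "((())(()()))(()(()())())"
Tracking depth:
  Position 0 '(': depth becomes 1
  Position 1 '(': depth becomes 2
  Position 2 '(': depth becomes 3
  Position 3 ')': depth becomes 2
  Position 4 ')': depth becomes 1
  Position 5 '(': depth becomes 2
  Position 6 '(': depth becomes 3
  Position 7 ')': depth becomes 2
  Position 8 '(': depth becomes 3
  Position 9 ')': depth becomes 2
  Position 10 ')': depth becomes 1
  Position 11 ')': depth becomes 0
  Position 12 '(': depth becomes 1
  Position 13 '(': depth becomes 2
  Position 14 ')': depth becomes 1
  Position 15 '(': depth becomes 2
  Position 16 '(': depth becomes 3
  Position 17 ')': depth becomes 2
  Position 18 '(': depth becomes 3
  Position 19 ')': depth becomes 2
  Position 20 ')': depth becomes 1
  Position 21 '(': depth becomes 2
  Position 22 ')': depth becomes 1
  Position 23 ')': depth becomes 0
Maximum depth reached: 3

3


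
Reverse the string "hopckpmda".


Input: hopckpmda
Reading characters right to left:
  Position 8: 'a'
  Position 7: 'd'
  Position 6: 'm'
  Position 5: 'p'
  Position 4: 'k'
  Position 3: 'c'
  Position 2: 'p'
  Position 1: 'o'
  Position 0: 'h'
Reversed: admpkcpoh

admpkcpoh


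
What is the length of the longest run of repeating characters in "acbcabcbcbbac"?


Input: "acbcabcbcbbac"
Scanning for longest run:
  Position 1 ('c'): new char, reset run to 1
  Position 2 ('b'): new char, reset run to 1
  Position 3 ('c'): new char, reset run to 1
  Position 4 ('a'): new char, reset run to 1
  Position 5 ('b'): new char, reset run to 1
  Position 6 ('c'): new char, reset run to 1
  Position 7 ('b'): new char, reset run to 1
  Position 8 ('c'): new char, reset run to 1
  Position 9 ('b'): new char, reset run to 1
  Position 10 ('b'): continues run of 'b', length=2
  Position 11 ('a'): new char, reset run to 1
  Position 12 ('c'): new char, reset run to 1
Longest run: 'b' with length 2

2


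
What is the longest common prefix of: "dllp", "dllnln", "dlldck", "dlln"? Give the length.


Words: dllp, dllnln, dlldck, dlln
  Position 0: all 'd' => match
  Position 1: all 'l' => match
  Position 2: all 'l' => match
  Position 3: ('p', 'n', 'd', 'n') => mismatch, stop
LCP = "dll" (length 3)

3


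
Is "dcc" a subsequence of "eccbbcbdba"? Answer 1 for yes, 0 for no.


Check if "dcc" is a subsequence of "eccbbcbdba"
Greedy scan:
  Position 0 ('e'): no match needed
  Position 1 ('c'): no match needed
  Position 2 ('c'): no match needed
  Position 3 ('b'): no match needed
  Position 4 ('b'): no match needed
  Position 5 ('c'): no match needed
  Position 6 ('b'): no match needed
  Position 7 ('d'): matches sub[0] = 'd'
  Position 8 ('b'): no match needed
  Position 9 ('a'): no match needed
Only matched 1/3 characters => not a subsequence

0


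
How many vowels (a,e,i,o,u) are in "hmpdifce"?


Input: hmpdifce
Checking each character:
  'h' at position 0: consonant
  'm' at position 1: consonant
  'p' at position 2: consonant
  'd' at position 3: consonant
  'i' at position 4: vowel (running total: 1)
  'f' at position 5: consonant
  'c' at position 6: consonant
  'e' at position 7: vowel (running total: 2)
Total vowels: 2

2


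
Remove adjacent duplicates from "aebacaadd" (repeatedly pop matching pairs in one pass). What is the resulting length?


Input: aebacaadd
Stack-based adjacent duplicate removal:
  Read 'a': push. Stack: a
  Read 'e': push. Stack: ae
  Read 'b': push. Stack: aeb
  Read 'a': push. Stack: aeba
  Read 'c': push. Stack: aebac
  Read 'a': push. Stack: aebaca
  Read 'a': matches stack top 'a' => pop. Stack: aebac
  Read 'd': push. Stack: aebacd
  Read 'd': matches stack top 'd' => pop. Stack: aebac
Final stack: "aebac" (length 5)

5


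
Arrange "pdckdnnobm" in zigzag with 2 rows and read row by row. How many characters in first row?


Zigzag "pdckdnnobm" into 2 rows:
Placing characters:
  'p' => row 0
  'd' => row 1
  'c' => row 0
  'k' => row 1
  'd' => row 0
  'n' => row 1
  'n' => row 0
  'o' => row 1
  'b' => row 0
  'm' => row 1
Rows:
  Row 0: "pcdnb"
  Row 1: "dknom"
First row length: 5

5


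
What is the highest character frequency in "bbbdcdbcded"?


Input: bbbdcdbcded
Character counts:
  'b': 4
  'c': 2
  'd': 4
  'e': 1
Maximum frequency: 4

4


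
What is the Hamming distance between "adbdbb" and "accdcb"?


Comparing "adbdbb" and "accdcb" position by position:
  Position 0: 'a' vs 'a' => same
  Position 1: 'd' vs 'c' => differ
  Position 2: 'b' vs 'c' => differ
  Position 3: 'd' vs 'd' => same
  Position 4: 'b' vs 'c' => differ
  Position 5: 'b' vs 'b' => same
Total differences (Hamming distance): 3

3


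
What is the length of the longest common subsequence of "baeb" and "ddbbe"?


LCS of "baeb" and "ddbbe"
DP table:
           d    d    b    b    e
      0    0    0    0    0    0
  b   0    0    0    1    1    1
  a   0    0    0    1    1    1
  e   0    0    0    1    1    2
  b   0    0    0    1    2    2
LCS length = dp[4][5] = 2

2


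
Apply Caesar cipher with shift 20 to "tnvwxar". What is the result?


Caesar cipher: shift "tnvwxar" by 20
  't' (pos 19) + 20 = pos 13 = 'n'
  'n' (pos 13) + 20 = pos 7 = 'h'
  'v' (pos 21) + 20 = pos 15 = 'p'
  'w' (pos 22) + 20 = pos 16 = 'q'
  'x' (pos 23) + 20 = pos 17 = 'r'
  'a' (pos 0) + 20 = pos 20 = 'u'
  'r' (pos 17) + 20 = pos 11 = 'l'
Result: nhpqrul

nhpqrul


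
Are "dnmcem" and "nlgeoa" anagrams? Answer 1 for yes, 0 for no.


Strings: "dnmcem", "nlgeoa"
Sorted first:  cdemmn
Sorted second: aeglno
Differ at position 0: 'c' vs 'a' => not anagrams

0


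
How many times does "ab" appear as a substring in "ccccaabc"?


Searching for "ab" in "ccccaabc"
Scanning each position:
  Position 0: "cc" => no
  Position 1: "cc" => no
  Position 2: "cc" => no
  Position 3: "ca" => no
  Position 4: "aa" => no
  Position 5: "ab" => MATCH
  Position 6: "bc" => no
Total occurrences: 1

1


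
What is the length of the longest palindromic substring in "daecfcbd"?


Input: "daecfcbd"
Checking substrings for palindromes:
  [3:6] "cfc" (len 3) => palindrome
Longest palindromic substring: "cfc" with length 3

3


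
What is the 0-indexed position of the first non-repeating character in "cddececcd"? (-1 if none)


Input: cddececcd
Character frequencies:
  'c': 4
  'd': 3
  'e': 2
Scanning left to right for freq == 1:
  Position 0 ('c'): freq=4, skip
  Position 1 ('d'): freq=3, skip
  Position 2 ('d'): freq=3, skip
  Position 3 ('e'): freq=2, skip
  Position 4 ('c'): freq=4, skip
  Position 5 ('e'): freq=2, skip
  Position 6 ('c'): freq=4, skip
  Position 7 ('c'): freq=4, skip
  Position 8 ('d'): freq=3, skip
  No unique character found => answer = -1

-1


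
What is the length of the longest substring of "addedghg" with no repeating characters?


Input: "addedghg"
Sliding window (track last position of each char):
  Position 0 ('a'): window [0,0] length 1 -- new best
  Position 1 ('d'): window [0,1] length 2 -- new best
  Position 2 ('d'): repeat (last at 1), move window start to 2
  Position 2 ('d'): window [2,2] length 1
  Position 3 ('e'): window [2,3] length 2
  Position 4 ('d'): repeat (last at 2), move window start to 3
  Position 4 ('d'): window [3,4] length 2
  Position 5 ('g'): window [3,5] length 3 -- new best
  Position 6 ('h'): window [3,6] length 4 -- new best
  Position 7 ('g'): repeat (last at 5), move window start to 6
  Position 7 ('g'): window [6,7] length 2
Longest substring with no repeats: "edgh" with length 4

4


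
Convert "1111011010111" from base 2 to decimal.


Input: "1111011010111" in base 2
Positional expansion:
  Digit '1' (value 1) x 2^12 = 4096
  Digit '1' (value 1) x 2^11 = 2048
  Digit '1' (value 1) x 2^10 = 1024
  Digit '1' (value 1) x 2^9 = 512
  Digit '0' (value 0) x 2^8 = 0
  Digit '1' (value 1) x 2^7 = 128
  Digit '1' (value 1) x 2^6 = 64
  Digit '0' (value 0) x 2^5 = 0
  Digit '1' (value 1) x 2^4 = 16
  Digit '0' (value 0) x 2^3 = 0
  Digit '1' (value 1) x 2^2 = 4
  Digit '1' (value 1) x 2^1 = 2
  Digit '1' (value 1) x 2^0 = 1
Sum = 7895

7895


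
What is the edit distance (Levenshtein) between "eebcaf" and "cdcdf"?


Computing edit distance: "eebcaf" -> "cdcdf"
DP table:
           c    d    c    d    f
      0    1    2    3    4    5
  e   1    1    2    3    4    5
  e   2    2    2    3    4    5
  b   3    3    3    3    4    5
  c   4    3    4    3    4    5
  a   5    4    4    4    4    5
  f   6    5    5    5    5    4
Edit distance = dp[6][5] = 4

4


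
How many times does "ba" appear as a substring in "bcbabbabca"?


Searching for "ba" in "bcbabbabca"
Scanning each position:
  Position 0: "bc" => no
  Position 1: "cb" => no
  Position 2: "ba" => MATCH
  Position 3: "ab" => no
  Position 4: "bb" => no
  Position 5: "ba" => MATCH
  Position 6: "ab" => no
  Position 7: "bc" => no
  Position 8: "ca" => no
Total occurrences: 2

2


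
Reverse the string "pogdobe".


Input: pogdobe
Reading characters right to left:
  Position 6: 'e'
  Position 5: 'b'
  Position 4: 'o'
  Position 3: 'd'
  Position 2: 'g'
  Position 1: 'o'
  Position 0: 'p'
Reversed: ebodgop

ebodgop


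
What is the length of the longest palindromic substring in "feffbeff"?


Input: "feffbeff"
Checking substrings for palindromes:
  [0:3] "fef" (len 3) => palindrome
  [2:4] "ff" (len 2) => palindrome
  [6:8] "ff" (len 2) => palindrome
Longest palindromic substring: "fef" with length 3

3


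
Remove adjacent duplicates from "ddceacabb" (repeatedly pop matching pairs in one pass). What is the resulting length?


Input: ddceacabb
Stack-based adjacent duplicate removal:
  Read 'd': push. Stack: d
  Read 'd': matches stack top 'd' => pop. Stack: (empty)
  Read 'c': push. Stack: c
  Read 'e': push. Stack: ce
  Read 'a': push. Stack: cea
  Read 'c': push. Stack: ceac
  Read 'a': push. Stack: ceaca
  Read 'b': push. Stack: ceacab
  Read 'b': matches stack top 'b' => pop. Stack: ceaca
Final stack: "ceaca" (length 5)

5


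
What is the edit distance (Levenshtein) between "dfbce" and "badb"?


Computing edit distance: "dfbce" -> "badb"
DP table:
           b    a    d    b
      0    1    2    3    4
  d   1    1    2    2    3
  f   2    2    2    3    3
  b   3    2    3    3    3
  c   4    3    3    4    4
  e   5    4    4    4    5
Edit distance = dp[5][4] = 5

5


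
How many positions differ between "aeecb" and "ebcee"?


Comparing "aeecb" and "ebcee" position by position:
  Position 0: 'a' vs 'e' => DIFFER
  Position 1: 'e' vs 'b' => DIFFER
  Position 2: 'e' vs 'c' => DIFFER
  Position 3: 'c' vs 'e' => DIFFER
  Position 4: 'b' vs 'e' => DIFFER
Positions that differ: 5

5


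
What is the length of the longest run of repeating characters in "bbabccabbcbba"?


Input: "bbabccabbcbba"
Scanning for longest run:
  Position 1 ('b'): continues run of 'b', length=2
  Position 2 ('a'): new char, reset run to 1
  Position 3 ('b'): new char, reset run to 1
  Position 4 ('c'): new char, reset run to 1
  Position 5 ('c'): continues run of 'c', length=2
  Position 6 ('a'): new char, reset run to 1
  Position 7 ('b'): new char, reset run to 1
  Position 8 ('b'): continues run of 'b', length=2
  Position 9 ('c'): new char, reset run to 1
  Position 10 ('b'): new char, reset run to 1
  Position 11 ('b'): continues run of 'b', length=2
  Position 12 ('a'): new char, reset run to 1
Longest run: 'b' with length 2

2


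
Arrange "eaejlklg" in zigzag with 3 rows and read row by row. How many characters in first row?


Zigzag "eaejlklg" into 3 rows:
Placing characters:
  'e' => row 0
  'a' => row 1
  'e' => row 2
  'j' => row 1
  'l' => row 0
  'k' => row 1
  'l' => row 2
  'g' => row 1
Rows:
  Row 0: "el"
  Row 1: "ajkg"
  Row 2: "el"
First row length: 2

2
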